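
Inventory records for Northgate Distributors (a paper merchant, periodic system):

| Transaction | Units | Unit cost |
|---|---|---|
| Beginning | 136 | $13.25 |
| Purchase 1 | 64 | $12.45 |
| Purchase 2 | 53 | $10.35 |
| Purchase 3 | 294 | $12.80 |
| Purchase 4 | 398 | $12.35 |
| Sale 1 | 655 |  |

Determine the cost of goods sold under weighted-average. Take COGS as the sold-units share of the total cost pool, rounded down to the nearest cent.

Sale 1, sell 655: 655/945 × $11,825.85 → $8,196.75
Ending inventory (cost pool remaining) = $3,629.10

COGS = $8,196.75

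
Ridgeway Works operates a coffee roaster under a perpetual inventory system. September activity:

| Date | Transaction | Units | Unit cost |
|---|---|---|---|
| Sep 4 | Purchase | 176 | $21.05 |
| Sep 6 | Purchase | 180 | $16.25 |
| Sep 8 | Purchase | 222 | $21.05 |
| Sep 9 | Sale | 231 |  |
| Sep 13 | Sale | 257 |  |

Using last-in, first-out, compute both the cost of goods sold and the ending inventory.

COGS = $9,408.40; ending inventory = $1,894.50

Sep 9, 231 sold [LIFO — newest first]: 222 @ $21.05 + 9 @ $16.25 = $4,819.35
Sep 13, 257 sold [LIFO — newest first]: 171 @ $16.25 + 86 @ $21.05 = $4,589.05
Total COGS = $4,819.35 + $4,589.05 = $9,408.40
Ending inventory: 90 @ $21.05 = $1,894.50
Check: goods available $11,302.90 = COGS $9,408.40 + ending $1,894.50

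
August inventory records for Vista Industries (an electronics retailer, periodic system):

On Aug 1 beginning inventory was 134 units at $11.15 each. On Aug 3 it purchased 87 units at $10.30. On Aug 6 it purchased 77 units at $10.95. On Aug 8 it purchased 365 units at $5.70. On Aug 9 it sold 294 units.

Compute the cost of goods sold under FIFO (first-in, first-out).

COGS = $3,189.55

Aug 9, 294 sold [FIFO — oldest first]: 134 @ $11.15 + 87 @ $10.30 + 73 @ $10.95 = $3,189.55
Ending inventory: 4 @ $10.95 + 365 @ $5.70 = $2,124.30
Check: goods available $5,313.85 = COGS $3,189.55 + ending $2,124.30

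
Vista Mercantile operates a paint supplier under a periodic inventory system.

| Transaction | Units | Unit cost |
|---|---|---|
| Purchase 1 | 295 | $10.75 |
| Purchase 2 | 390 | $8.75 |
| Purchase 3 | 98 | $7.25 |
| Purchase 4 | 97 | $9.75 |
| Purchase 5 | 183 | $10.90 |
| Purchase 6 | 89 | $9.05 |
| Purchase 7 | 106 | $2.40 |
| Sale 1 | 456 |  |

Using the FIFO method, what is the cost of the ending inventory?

Sale 1 (456) [FIFO — oldest first]: 295 @ $10.75 + 161 @ $8.75 = $4,580.00
Ending inventory: 229 @ $8.75 + 98 @ $7.25 + 97 @ $9.75 + 183 @ $10.90 + 89 @ $9.05 + 106 @ $2.40 = $6,714.55

Ending inventory = $6,714.55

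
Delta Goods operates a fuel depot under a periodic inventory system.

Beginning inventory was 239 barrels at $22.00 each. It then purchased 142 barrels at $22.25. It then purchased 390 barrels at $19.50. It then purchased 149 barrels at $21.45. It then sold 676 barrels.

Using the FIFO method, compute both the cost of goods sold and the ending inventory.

COGS = $14,170.00; ending inventory = $5,048.55

Sale 1 (676) [FIFO — oldest first]: 239 @ $22.00 + 142 @ $22.25 + 295 @ $19.50 = $14,170.00
Ending inventory: 95 @ $19.50 + 149 @ $21.45 = $5,048.55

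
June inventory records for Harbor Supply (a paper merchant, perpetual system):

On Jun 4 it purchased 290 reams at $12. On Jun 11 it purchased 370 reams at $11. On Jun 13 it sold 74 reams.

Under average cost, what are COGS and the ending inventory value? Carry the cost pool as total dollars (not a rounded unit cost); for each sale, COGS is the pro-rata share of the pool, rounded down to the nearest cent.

COGS = $846.51; ending inventory = $6,703.49

After Jun 4: 290 on hand, pool $3,480.00 (≈ $12.0000 each)
After Jun 11: 660 on hand, pool $7,550.00 (≈ $11.4394 each)
Jun 13, sell 74: 74/660 × $7,550.00 → $846.51
Ending inventory (cost pool remaining) = $6,703.49
Check: goods available $7,550.00 = COGS $846.51 + ending $6,703.49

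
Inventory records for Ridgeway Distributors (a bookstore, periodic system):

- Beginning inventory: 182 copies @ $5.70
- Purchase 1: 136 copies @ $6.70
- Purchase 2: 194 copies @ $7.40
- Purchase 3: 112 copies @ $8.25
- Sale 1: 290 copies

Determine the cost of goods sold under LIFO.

COGS = $2,241.20

Sale 1 (290) [LIFO — newest first]: 112 @ $8.25 + 178 @ $7.40 = $2,241.20
Ending inventory: 182 @ $5.70 + 136 @ $6.70 + 16 @ $7.40 = $2,067.00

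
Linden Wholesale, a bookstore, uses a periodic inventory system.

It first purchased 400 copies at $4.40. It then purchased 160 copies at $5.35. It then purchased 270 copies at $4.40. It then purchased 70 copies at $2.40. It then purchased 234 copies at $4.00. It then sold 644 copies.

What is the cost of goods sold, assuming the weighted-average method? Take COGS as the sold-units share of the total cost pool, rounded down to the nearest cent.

Sale 1, sell 644: 644/1134 × $4,908.00 → $2,787.25
Ending inventory (cost pool remaining) = $2,120.75
Check: goods available $4,908.00 = COGS $2,787.25 + ending $2,120.75

COGS = $2,787.25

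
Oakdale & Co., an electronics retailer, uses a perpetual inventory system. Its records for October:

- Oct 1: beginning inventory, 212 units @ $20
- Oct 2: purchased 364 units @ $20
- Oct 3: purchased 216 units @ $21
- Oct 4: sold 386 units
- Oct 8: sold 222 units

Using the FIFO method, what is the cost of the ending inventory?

Oct 4, 386 sold [FIFO — oldest first]: 212 @ $20 + 174 @ $20 = $7,720
Oct 8, 222 sold [FIFO — oldest first]: 190 @ $20 + 32 @ $21 = $4,472
Total COGS = $7,720 + $4,472 = $12,192
Ending inventory: 184 @ $21 = $3,864

Ending inventory = $3,864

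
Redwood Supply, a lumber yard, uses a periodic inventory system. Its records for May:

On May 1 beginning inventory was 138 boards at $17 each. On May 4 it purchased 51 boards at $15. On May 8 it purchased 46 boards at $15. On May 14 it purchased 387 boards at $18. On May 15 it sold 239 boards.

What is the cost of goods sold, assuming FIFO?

COGS = $3,873

May 15, 239 sold [FIFO — oldest first]: 138 @ $17 + 51 @ $15 + 46 @ $15 + 4 @ $18 = $3,873
Ending inventory: 383 @ $18 = $6,894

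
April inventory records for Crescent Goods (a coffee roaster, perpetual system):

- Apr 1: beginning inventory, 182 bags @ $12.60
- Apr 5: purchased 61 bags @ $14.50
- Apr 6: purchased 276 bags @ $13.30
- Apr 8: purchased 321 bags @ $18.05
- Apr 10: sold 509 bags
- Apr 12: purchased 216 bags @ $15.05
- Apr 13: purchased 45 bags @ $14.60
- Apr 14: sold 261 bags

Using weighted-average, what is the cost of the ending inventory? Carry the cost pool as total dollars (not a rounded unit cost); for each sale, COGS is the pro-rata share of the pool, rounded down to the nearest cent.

Ending inventory = $4,970.36

After Apr 1: 182 on hand, pool $2,293.20 (≈ $12.6000 each)
After Apr 5: 243 on hand, pool $3,177.70 (≈ $13.0770 each)
After Apr 6: 519 on hand, pool $6,848.50 (≈ $13.1956 each)
After Apr 8: 840 on hand, pool $12,642.55 (≈ $15.0507 each)
Apr 10, sell 509: 509/840 × $12,642.55 → $7,660.78
After Apr 12: 547 on hand, pool $8,232.57 (≈ $15.0504 each)
After Apr 13: 592 on hand, pool $8,889.57 (≈ $15.0162 each)
Apr 14, sell 261: 261/592 × $8,889.57 → $3,919.21
Total COGS = $7,660.78 + $3,919.21 = $11,579.99
Ending inventory (cost pool remaining) = $4,970.36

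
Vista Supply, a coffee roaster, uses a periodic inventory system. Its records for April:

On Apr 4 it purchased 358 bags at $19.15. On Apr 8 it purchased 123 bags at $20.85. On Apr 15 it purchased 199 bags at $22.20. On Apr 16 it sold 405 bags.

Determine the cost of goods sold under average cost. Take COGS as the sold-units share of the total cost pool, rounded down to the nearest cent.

Apr 16, sell 405: 405/680 × $13,838.05 → $8,241.77
Ending inventory (cost pool remaining) = $5,596.28

COGS = $8,241.77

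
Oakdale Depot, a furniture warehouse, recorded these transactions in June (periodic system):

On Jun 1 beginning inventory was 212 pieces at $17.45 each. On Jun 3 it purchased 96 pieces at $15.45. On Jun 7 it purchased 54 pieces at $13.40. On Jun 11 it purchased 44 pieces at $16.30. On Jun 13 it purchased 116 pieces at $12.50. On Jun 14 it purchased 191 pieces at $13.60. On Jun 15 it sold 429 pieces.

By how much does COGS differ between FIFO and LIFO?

FIFO COGS: 212 @ $17.45 + 96 @ $15.45 + 54 @ $13.40 + 44 @ $16.30 + 23 @ $12.50 = $6,910.90
LIFO COGS: 191 @ $13.60 + 116 @ $12.50 + 44 @ $16.30 + 54 @ $13.40 + 24 @ $15.45 = $5,859.20
Difference = |$6,910.90 − $5,859.20| = $1,051.70

$1,051.70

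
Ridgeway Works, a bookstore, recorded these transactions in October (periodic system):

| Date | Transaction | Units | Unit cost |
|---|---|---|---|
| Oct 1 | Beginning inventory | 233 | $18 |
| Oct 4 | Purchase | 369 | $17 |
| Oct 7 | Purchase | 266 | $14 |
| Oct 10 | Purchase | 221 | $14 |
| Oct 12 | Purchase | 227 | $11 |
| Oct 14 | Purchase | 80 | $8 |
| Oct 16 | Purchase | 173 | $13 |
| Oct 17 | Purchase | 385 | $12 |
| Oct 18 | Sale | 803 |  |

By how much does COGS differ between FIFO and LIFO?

$3,957

FIFO COGS: 233 @ $18 + 369 @ $17 + 201 @ $14 = $13,281
LIFO COGS: 385 @ $12 + 173 @ $13 + 80 @ $8 + 165 @ $11 = $9,324
Difference = |$13,281 − $9,324| = $3,957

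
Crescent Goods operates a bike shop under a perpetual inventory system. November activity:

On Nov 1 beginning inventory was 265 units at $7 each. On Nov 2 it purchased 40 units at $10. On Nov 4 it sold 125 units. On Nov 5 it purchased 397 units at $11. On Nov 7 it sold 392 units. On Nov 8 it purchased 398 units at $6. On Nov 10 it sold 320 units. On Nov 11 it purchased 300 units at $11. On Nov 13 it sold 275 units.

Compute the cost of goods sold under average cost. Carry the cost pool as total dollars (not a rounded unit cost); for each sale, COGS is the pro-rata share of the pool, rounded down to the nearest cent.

After Nov 1: 265 on hand, pool $1,855.00 (≈ $7.0000 each)
After Nov 2: 305 on hand, pool $2,255.00 (≈ $7.3934 each)
Nov 4, sell 125: 125/305 × $2,255.00 → $924.18
After Nov 5: 577 on hand, pool $5,697.82 (≈ $9.8749 each)
Nov 7, sell 392: 392/577 × $5,697.82 → $3,870.96
After Nov 8: 583 on hand, pool $4,214.86 (≈ $7.2296 each)
Nov 10, sell 320: 320/583 × $4,214.86 → $2,313.47
After Nov 11: 563 on hand, pool $5,201.39 (≈ $9.2387 each)
Nov 13, sell 275: 275/563 × $5,201.39 → $2,540.64
Total COGS = $924.18 + $3,870.96 + $2,313.47 + $2,540.64 = $9,649.25
Ending inventory (cost pool remaining) = $2,660.75

COGS = $9,649.25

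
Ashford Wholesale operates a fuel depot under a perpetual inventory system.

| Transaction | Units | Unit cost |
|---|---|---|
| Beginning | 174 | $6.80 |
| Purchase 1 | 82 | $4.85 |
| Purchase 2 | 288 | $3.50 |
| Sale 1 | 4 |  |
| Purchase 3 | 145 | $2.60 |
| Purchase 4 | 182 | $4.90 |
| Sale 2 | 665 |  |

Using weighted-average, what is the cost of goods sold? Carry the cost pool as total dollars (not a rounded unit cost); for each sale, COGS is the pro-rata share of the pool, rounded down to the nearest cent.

After Beginning: 174 on hand, pool $1,183.20 (≈ $6.8000 each)
After Purchase 1: 256 on hand, pool $1,580.90 (≈ $6.1754 each)
After Purchase 2: 544 on hand, pool $2,588.90 (≈ $4.7590 each)
Sale 1, sell 4: 4/544 × $2,588.90 → $19.03
After Purchase 3: 685 on hand, pool $2,946.87 (≈ $4.3020 each)
After Purchase 4: 867 on hand, pool $3,838.67 (≈ $4.4275 each)
Sale 2, sell 665: 665/867 × $3,838.67 → $2,944.30
Total COGS = $19.03 + $2,944.30 = $2,963.33
Ending inventory (cost pool remaining) = $894.37

COGS = $2,963.33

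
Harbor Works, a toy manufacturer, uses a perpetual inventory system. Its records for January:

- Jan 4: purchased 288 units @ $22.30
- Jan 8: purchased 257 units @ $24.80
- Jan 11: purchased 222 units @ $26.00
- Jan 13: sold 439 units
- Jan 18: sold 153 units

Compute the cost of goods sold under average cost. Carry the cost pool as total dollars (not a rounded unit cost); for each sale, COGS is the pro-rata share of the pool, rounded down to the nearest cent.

After Jan 4: 288 on hand, pool $6,422.40 (≈ $22.3000 each)
After Jan 8: 545 on hand, pool $12,796.00 (≈ $23.4789 each)
After Jan 11: 767 on hand, pool $18,568.00 (≈ $24.2086 each)
Jan 13, sell 439: 439/767 × $18,568.00 → $10,627.57
Jan 18, sell 153: 153/328 × $7,940.43 → $3,703.92
Total COGS = $10,627.57 + $3,703.92 = $14,331.49
Ending inventory (cost pool remaining) = $4,236.51

COGS = $14,331.49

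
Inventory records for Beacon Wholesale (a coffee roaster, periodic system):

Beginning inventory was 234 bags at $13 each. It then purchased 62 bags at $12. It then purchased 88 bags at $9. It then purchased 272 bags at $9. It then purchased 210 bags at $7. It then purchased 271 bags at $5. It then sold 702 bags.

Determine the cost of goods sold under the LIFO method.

Sale 1 (702) [LIFO — newest first]: 271 @ $5 + 210 @ $7 + 221 @ $9 = $4,814
Ending inventory: 234 @ $13 + 62 @ $12 + 88 @ $9 + 51 @ $9 = $5,037

COGS = $4,814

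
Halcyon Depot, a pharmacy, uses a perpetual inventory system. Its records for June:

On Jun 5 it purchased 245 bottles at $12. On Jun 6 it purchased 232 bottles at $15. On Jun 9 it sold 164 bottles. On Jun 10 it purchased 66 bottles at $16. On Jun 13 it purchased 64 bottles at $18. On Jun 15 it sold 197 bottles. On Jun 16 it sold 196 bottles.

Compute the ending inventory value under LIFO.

Jun 9, 164 sold [LIFO — newest first]: 164 @ $15 = $2,460
Jun 15, 197 sold [LIFO — newest first]: 64 @ $18 + 66 @ $16 + 67 @ $15 = $3,213
Jun 16, 196 sold [LIFO — newest first]: 1 @ $15 + 195 @ $12 = $2,355
Total COGS = $2,460 + $3,213 + $2,355 = $8,028
Ending inventory: 50 @ $12 = $600

Ending inventory = $600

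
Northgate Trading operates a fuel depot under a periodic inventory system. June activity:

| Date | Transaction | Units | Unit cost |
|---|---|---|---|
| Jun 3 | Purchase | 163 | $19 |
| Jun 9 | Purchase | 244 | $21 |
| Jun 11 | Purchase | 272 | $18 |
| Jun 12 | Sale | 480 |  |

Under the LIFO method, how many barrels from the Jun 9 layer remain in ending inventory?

Jun 12, 480 sold [LIFO — newest first]: 272 @ $18 + 208 @ $21 = $9,264
Ending inventory: 163 @ $19 + 36 @ $21 = $3,853

36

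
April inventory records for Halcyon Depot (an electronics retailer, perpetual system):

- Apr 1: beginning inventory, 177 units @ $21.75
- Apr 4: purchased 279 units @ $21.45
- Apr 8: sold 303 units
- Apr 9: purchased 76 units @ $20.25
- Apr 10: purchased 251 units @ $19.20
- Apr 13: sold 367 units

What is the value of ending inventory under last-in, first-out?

Ending inventory = $2,457.75

Apr 8, 303 sold [LIFO — newest first]: 279 @ $21.45 + 24 @ $21.75 = $6,506.55
Apr 13, 367 sold [LIFO — newest first]: 251 @ $19.20 + 76 @ $20.25 + 40 @ $21.75 = $7,228.20
Total COGS = $6,506.55 + $7,228.20 = $13,734.75
Ending inventory: 113 @ $21.75 = $2,457.75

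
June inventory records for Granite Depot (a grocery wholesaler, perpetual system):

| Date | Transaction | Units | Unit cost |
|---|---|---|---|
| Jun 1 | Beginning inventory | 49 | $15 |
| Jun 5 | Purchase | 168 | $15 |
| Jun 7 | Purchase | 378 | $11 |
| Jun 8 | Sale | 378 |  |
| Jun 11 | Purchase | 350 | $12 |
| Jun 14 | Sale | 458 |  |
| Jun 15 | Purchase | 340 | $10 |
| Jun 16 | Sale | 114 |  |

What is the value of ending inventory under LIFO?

Ending inventory = $3,895

Jun 8, 378 sold [LIFO — newest first]: 378 @ $11 = $4,158
Jun 14, 458 sold [LIFO — newest first]: 350 @ $12 + 108 @ $15 = $5,820
Jun 16, 114 sold [LIFO — newest first]: 114 @ $10 = $1,140
Total COGS = $4,158 + $5,820 + $1,140 = $11,118
Ending inventory: 49 @ $15 + 60 @ $15 + 226 @ $10 = $3,895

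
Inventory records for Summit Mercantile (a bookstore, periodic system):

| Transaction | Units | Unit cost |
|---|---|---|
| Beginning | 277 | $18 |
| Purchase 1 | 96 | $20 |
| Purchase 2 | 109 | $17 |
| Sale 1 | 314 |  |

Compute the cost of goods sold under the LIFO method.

Sale 1 (314) [LIFO — newest first]: 109 @ $17 + 96 @ $20 + 109 @ $18 = $5,735
Ending inventory: 168 @ $18 = $3,024

COGS = $5,735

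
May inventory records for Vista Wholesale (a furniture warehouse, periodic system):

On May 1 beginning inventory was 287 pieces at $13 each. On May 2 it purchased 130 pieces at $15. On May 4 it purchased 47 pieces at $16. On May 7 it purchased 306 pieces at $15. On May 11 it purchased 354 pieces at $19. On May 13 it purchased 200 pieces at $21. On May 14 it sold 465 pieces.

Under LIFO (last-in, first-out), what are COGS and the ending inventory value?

May 14, 465 sold [LIFO — newest first]: 200 @ $21 + 265 @ $19 = $9,235
Ending inventory: 287 @ $13 + 130 @ $15 + 47 @ $16 + 306 @ $15 + 89 @ $19 = $12,714
Check: goods available $21,949 = COGS $9,235 + ending $12,714

COGS = $9,235; ending inventory = $12,714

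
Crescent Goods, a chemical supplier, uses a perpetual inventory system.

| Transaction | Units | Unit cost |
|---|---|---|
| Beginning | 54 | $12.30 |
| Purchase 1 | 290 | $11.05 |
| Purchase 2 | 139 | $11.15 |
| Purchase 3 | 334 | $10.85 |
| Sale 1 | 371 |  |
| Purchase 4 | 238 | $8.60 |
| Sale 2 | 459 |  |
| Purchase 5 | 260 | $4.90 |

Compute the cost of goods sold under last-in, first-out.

COGS = $8,535.50

Sale 1 (371) [LIFO — newest first]: 334 @ $10.85 + 37 @ $11.15 = $4,036.45
Sale 2 (459) [LIFO — newest first]: 238 @ $8.60 + 102 @ $11.15 + 119 @ $11.05 = $4,499.05
Total COGS = $4,036.45 + $4,499.05 = $8,535.50
Ending inventory: 54 @ $12.30 + 171 @ $11.05 + 260 @ $4.90 = $3,827.75
Check: goods available $12,363.25 = COGS $8,535.50 + ending $3,827.75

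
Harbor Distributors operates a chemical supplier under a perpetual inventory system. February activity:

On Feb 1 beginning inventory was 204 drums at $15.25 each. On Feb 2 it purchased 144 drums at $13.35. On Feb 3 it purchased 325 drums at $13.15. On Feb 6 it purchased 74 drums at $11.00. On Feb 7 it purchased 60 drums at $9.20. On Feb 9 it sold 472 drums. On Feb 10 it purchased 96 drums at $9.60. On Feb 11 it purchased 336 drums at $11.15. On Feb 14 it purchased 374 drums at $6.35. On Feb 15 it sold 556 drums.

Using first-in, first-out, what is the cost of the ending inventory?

Ending inventory = $4,727.55

Feb 9, 472 sold [FIFO — oldest first]: 204 @ $15.25 + 144 @ $13.35 + 124 @ $13.15 = $6,664.00
Feb 15, 556 sold [FIFO — oldest first]: 201 @ $13.15 + 74 @ $11.00 + 60 @ $9.20 + 96 @ $9.60 + 125 @ $11.15 = $6,324.50
Total COGS = $6,664.00 + $6,324.50 = $12,988.50
Ending inventory: 211 @ $11.15 + 374 @ $6.35 = $4,727.55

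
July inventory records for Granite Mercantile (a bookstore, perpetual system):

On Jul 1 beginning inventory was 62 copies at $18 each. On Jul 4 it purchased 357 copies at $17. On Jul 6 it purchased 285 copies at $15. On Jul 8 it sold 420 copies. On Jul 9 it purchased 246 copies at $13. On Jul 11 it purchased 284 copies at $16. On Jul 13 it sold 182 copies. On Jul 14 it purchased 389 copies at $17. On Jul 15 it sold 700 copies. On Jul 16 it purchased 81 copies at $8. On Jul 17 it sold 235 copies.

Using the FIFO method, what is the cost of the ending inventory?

Ending inventory = $2,110

Jul 8, 420 sold [FIFO — oldest first]: 62 @ $18 + 357 @ $17 + 1 @ $15 = $7,200
Jul 13, 182 sold [FIFO — oldest first]: 182 @ $15 = $2,730
Jul 15, 700 sold [FIFO — oldest first]: 102 @ $15 + 246 @ $13 + 284 @ $16 + 68 @ $17 = $10,428
Jul 17, 235 sold [FIFO — oldest first]: 235 @ $17 = $3,995
Total COGS = $7,200 + $2,730 + $10,428 + $3,995 = $24,353
Ending inventory: 86 @ $17 + 81 @ $8 = $2,110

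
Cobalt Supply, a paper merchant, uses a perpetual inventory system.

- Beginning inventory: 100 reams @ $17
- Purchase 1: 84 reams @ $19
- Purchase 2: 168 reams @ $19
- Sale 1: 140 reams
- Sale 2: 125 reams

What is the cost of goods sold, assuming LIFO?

COGS = $5,009

Sale 1 (140) [LIFO — newest first]: 140 @ $19 = $2,660
Sale 2 (125) [LIFO — newest first]: 28 @ $19 + 84 @ $19 + 13 @ $17 = $2,349
Total COGS = $2,660 + $2,349 = $5,009
Ending inventory: 87 @ $17 = $1,479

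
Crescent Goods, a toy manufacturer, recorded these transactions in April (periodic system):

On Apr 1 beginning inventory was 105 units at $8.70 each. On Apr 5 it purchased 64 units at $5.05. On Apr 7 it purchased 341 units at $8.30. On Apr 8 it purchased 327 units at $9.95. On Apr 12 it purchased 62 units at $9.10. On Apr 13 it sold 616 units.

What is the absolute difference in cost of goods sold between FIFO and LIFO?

FIFO COGS: 105 @ $8.70 + 64 @ $5.05 + 341 @ $8.30 + 106 @ $9.95 = $5,121.70
LIFO COGS: 62 @ $9.10 + 327 @ $9.95 + 227 @ $8.30 = $5,701.95
Difference = |$5,121.70 − $5,701.95| = $580.25

$580.25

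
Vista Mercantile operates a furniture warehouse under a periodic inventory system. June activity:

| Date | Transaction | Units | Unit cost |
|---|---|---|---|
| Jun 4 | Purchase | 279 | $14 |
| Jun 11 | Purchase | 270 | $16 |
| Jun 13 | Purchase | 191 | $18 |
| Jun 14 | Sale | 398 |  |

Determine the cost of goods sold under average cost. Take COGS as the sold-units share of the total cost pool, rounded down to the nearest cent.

Jun 14, sell 398: 398/740 × $11,664.00 → $6,273.34
Ending inventory (cost pool remaining) = $5,390.66

COGS = $6,273.34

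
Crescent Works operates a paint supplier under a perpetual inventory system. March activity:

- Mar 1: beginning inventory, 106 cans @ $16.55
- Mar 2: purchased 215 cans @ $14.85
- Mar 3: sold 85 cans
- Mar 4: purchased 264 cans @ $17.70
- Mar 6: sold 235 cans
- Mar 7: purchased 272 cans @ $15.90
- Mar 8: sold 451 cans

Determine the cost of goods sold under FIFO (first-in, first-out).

Mar 3, 85 sold [FIFO — oldest first]: 85 @ $16.55 = $1,406.75
Mar 6, 235 sold [FIFO — oldest first]: 21 @ $16.55 + 214 @ $14.85 = $3,525.45
Mar 8, 451 sold [FIFO — oldest first]: 1 @ $14.85 + 264 @ $17.70 + 186 @ $15.90 = $7,645.05
Total COGS = $1,406.75 + $3,525.45 + $7,645.05 = $12,577.25
Ending inventory: 86 @ $15.90 = $1,367.40

COGS = $12,577.25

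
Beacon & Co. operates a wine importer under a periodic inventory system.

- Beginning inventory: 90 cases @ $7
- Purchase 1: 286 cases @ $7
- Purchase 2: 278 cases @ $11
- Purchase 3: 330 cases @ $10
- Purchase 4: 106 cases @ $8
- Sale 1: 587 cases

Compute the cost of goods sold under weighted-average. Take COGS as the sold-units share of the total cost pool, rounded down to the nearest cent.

COGS = $5,298.07

Sale 1, sell 587: 587/1090 × $9,838.00 → $5,298.07
Ending inventory (cost pool remaining) = $4,539.93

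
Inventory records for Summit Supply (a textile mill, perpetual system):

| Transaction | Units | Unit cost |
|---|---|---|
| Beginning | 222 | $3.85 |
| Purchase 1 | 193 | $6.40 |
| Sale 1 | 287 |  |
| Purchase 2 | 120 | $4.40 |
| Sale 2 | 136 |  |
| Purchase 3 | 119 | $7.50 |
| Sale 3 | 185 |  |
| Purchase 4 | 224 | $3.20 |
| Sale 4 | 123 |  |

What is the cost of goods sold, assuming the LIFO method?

COGS = $3,726.90

Sale 1 (287) [LIFO — newest first]: 193 @ $6.40 + 94 @ $3.85 = $1,597.10
Sale 2 (136) [LIFO — newest first]: 120 @ $4.40 + 16 @ $3.85 = $589.60
Sale 3 (185) [LIFO — newest first]: 119 @ $7.50 + 66 @ $3.85 = $1,146.60
Sale 4 (123) [LIFO — newest first]: 123 @ $3.20 = $393.60
Total COGS = $1,597.10 + $589.60 + $1,146.60 + $393.60 = $3,726.90
Ending inventory: 46 @ $3.85 + 101 @ $3.20 = $500.30
Check: goods available $4,227.20 = COGS $3,726.90 + ending $500.30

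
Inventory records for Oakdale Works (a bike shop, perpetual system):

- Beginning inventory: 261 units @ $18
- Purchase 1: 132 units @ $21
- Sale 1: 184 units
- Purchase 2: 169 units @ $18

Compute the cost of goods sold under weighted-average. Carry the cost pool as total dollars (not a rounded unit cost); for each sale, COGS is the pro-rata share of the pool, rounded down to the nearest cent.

After Beginning: 261 on hand, pool $4,698.00 (≈ $18.0000 each)
After Purchase 1: 393 on hand, pool $7,470.00 (≈ $19.0076 each)
Sale 1, sell 184: 184/393 × $7,470.00 → $3,497.40
After Purchase 2: 378 on hand, pool $7,014.60 (≈ $18.5571 each)
Ending inventory (cost pool remaining) = $7,014.60
Check: goods available $10,512.00 = COGS $3,497.40 + ending $7,014.60

COGS = $3,497.40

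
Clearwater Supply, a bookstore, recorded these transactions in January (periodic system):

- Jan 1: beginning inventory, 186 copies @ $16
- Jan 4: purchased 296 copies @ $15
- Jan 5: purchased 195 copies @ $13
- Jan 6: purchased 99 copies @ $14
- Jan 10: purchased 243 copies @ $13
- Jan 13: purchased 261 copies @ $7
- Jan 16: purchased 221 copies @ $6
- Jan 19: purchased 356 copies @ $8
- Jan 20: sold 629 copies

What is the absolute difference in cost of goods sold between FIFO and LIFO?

$4,789

FIFO COGS: 186 @ $16 + 296 @ $15 + 147 @ $13 = $9,327
LIFO COGS: 356 @ $8 + 221 @ $6 + 52 @ $7 = $4,538
Difference = |$9,327 − $4,538| = $4,789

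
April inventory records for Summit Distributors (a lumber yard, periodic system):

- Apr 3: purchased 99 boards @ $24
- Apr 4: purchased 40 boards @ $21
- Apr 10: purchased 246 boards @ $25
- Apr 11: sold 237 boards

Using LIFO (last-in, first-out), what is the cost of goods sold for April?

Apr 11, 237 sold [LIFO — newest first]: 237 @ $25 = $5,925
Ending inventory: 99 @ $24 + 40 @ $21 + 9 @ $25 = $3,441

COGS = $5,925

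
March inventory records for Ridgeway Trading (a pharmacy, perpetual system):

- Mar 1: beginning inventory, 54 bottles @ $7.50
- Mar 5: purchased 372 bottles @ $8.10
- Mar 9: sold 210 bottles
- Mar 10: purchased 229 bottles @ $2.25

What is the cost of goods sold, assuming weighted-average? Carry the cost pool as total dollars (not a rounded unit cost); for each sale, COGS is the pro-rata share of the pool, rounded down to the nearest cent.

COGS = $1,685.02

After Mar 1: 54 on hand, pool $405.00 (≈ $7.5000 each)
After Mar 5: 426 on hand, pool $3,418.20 (≈ $8.0239 each)
Mar 9, sell 210: 210/426 × $3,418.20 → $1,685.02
After Mar 10: 445 on hand, pool $2,248.43 (≈ $5.0527 each)
Ending inventory (cost pool remaining) = $2,248.43
Check: goods available $3,933.45 = COGS $1,685.02 + ending $2,248.43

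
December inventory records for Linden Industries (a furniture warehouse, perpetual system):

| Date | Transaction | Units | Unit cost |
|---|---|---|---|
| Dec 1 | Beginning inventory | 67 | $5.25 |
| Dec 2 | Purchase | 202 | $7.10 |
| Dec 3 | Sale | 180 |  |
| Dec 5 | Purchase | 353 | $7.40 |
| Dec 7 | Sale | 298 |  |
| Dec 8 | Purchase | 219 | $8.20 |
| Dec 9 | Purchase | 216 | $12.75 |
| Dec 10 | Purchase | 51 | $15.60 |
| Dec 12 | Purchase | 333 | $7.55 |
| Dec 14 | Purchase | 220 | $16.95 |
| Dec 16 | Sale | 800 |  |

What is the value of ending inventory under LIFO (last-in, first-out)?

Ending inventory = $2,965.75

Dec 3, 180 sold [LIFO — newest first]: 180 @ $7.10 = $1,278.00
Dec 7, 298 sold [LIFO — newest first]: 298 @ $7.40 = $2,205.20
Dec 16, 800 sold [LIFO — newest first]: 220 @ $16.95 + 333 @ $7.55 + 51 @ $15.60 + 196 @ $12.75 = $9,537.75
Total COGS = $1,278.00 + $2,205.20 + $9,537.75 = $13,020.95
Ending inventory: 67 @ $5.25 + 22 @ $7.10 + 55 @ $7.40 + 219 @ $8.20 + 20 @ $12.75 = $2,965.75
Check: goods available $15,986.70 = COGS $13,020.95 + ending $2,965.75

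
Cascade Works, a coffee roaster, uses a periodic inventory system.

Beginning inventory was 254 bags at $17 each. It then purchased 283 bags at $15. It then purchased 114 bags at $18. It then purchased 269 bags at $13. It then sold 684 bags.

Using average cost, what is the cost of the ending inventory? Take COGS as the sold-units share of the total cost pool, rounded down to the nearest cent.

Sale 1, sell 684: 684/920 × $14,112.00 → $10,491.96
Ending inventory (cost pool remaining) = $3,620.04

Ending inventory = $3,620.04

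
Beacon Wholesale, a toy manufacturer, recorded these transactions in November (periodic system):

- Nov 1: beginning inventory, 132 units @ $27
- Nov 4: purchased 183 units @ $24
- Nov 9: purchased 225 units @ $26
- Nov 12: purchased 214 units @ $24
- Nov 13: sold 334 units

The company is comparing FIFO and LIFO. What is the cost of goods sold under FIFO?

FIFO COGS: 132 @ $27 + 183 @ $24 + 19 @ $26 = $8,450
LIFO COGS: 214 @ $24 + 120 @ $26 = $8,256

COGS = $8,450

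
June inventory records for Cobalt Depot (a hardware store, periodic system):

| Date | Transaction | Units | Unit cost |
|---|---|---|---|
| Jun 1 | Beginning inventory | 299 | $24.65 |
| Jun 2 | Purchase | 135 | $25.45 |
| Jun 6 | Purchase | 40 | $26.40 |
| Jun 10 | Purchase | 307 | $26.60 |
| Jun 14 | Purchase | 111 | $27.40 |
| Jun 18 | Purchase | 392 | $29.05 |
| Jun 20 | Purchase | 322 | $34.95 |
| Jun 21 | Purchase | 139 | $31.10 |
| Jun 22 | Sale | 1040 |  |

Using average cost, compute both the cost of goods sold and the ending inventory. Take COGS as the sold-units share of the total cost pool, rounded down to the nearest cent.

COGS = $29,819.75; ending inventory = $20,214.35

Jun 22, sell 1040: 1040/1745 × $50,034.10 → $29,819.75
Ending inventory (cost pool remaining) = $20,214.35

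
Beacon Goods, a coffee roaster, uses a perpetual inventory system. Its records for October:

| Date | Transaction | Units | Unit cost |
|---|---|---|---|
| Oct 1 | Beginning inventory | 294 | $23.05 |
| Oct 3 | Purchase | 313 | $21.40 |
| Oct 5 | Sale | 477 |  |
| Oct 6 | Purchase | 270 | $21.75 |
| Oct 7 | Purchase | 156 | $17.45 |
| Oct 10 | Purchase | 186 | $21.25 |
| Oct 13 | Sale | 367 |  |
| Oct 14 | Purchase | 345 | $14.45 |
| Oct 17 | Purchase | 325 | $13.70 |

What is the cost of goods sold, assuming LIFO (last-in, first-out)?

COGS = $17,696.85

Oct 5, 477 sold [LIFO — newest first]: 313 @ $21.40 + 164 @ $23.05 = $10,478.40
Oct 13, 367 sold [LIFO — newest first]: 186 @ $21.25 + 156 @ $17.45 + 25 @ $21.75 = $7,218.45
Total COGS = $10,478.40 + $7,218.45 = $17,696.85
Ending inventory: 130 @ $23.05 + 245 @ $21.75 + 345 @ $14.45 + 325 @ $13.70 = $17,763.00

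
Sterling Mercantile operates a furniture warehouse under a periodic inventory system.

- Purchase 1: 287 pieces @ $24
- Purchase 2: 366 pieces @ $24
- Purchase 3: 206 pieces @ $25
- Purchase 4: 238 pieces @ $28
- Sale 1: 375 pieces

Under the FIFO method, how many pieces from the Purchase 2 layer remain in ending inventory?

Sale 1 (375) [FIFO — oldest first]: 287 @ $24 + 88 @ $24 = $9,000
Ending inventory: 278 @ $24 + 206 @ $25 + 238 @ $28 = $18,486

278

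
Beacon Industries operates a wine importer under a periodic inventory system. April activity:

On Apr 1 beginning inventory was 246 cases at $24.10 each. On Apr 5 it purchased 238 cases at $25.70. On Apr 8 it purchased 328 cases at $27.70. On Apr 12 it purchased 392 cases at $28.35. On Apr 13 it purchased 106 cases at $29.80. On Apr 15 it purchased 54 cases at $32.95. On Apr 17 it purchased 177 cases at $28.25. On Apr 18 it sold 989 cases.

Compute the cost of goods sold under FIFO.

COGS = $26,148.75

Apr 18, 989 sold [FIFO — oldest first]: 246 @ $24.10 + 238 @ $25.70 + 328 @ $27.70 + 177 @ $28.35 = $26,148.75
Ending inventory: 215 @ $28.35 + 106 @ $29.80 + 54 @ $32.95 + 177 @ $28.25 = $16,033.60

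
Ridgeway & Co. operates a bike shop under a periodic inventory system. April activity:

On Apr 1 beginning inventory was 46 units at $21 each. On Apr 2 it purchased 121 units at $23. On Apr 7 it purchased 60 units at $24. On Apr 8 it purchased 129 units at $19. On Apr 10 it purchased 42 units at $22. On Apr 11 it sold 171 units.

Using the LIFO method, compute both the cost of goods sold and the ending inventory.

Apr 11, 171 sold [LIFO — newest first]: 42 @ $22 + 129 @ $19 = $3,375
Ending inventory: 46 @ $21 + 121 @ $23 + 60 @ $24 = $5,189

COGS = $3,375; ending inventory = $5,189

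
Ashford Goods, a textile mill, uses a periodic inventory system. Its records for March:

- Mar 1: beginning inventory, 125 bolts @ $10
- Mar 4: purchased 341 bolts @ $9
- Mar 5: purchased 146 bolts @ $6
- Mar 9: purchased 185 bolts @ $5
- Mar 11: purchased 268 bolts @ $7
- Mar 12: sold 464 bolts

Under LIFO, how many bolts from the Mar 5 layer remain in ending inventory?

135

Mar 12, 464 sold [LIFO — newest first]: 268 @ $7 + 185 @ $5 + 11 @ $6 = $2,867
Ending inventory: 125 @ $10 + 341 @ $9 + 135 @ $6 = $5,129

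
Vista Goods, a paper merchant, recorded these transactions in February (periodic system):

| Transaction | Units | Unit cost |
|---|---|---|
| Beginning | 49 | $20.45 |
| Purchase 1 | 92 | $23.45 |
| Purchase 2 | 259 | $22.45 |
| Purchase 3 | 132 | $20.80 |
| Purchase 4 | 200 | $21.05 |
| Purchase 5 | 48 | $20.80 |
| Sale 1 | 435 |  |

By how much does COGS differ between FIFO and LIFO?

FIFO COGS: 49 @ $20.45 + 92 @ $23.45 + 259 @ $22.45 + 35 @ $20.80 = $9,702.00
LIFO COGS: 48 @ $20.80 + 200 @ $21.05 + 132 @ $20.80 + 55 @ $22.45 = $9,188.75
Difference = |$9,702.00 − $9,188.75| = $513.25

$513.25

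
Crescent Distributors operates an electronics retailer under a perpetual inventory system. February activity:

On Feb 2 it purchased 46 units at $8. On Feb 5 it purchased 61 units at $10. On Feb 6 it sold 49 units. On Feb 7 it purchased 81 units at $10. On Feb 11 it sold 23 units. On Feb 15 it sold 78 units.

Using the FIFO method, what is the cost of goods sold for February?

Feb 6, 49 sold [FIFO — oldest first]: 46 @ $8 + 3 @ $10 = $398
Feb 11, 23 sold [FIFO — oldest first]: 23 @ $10 = $230
Feb 15, 78 sold [FIFO — oldest first]: 35 @ $10 + 43 @ $10 = $780
Total COGS = $398 + $230 + $780 = $1,408
Ending inventory: 38 @ $10 = $380

COGS = $1,408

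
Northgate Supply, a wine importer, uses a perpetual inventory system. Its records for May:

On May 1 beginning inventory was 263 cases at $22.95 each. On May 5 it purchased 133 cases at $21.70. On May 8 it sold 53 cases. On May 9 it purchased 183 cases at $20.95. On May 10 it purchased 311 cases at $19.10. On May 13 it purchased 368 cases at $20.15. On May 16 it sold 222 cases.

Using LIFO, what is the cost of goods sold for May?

COGS = $5,623.40

May 8, 53 sold [LIFO — newest first]: 53 @ $21.70 = $1,150.10
May 16, 222 sold [LIFO — newest first]: 222 @ $20.15 = $4,473.30
Total COGS = $1,150.10 + $4,473.30 = $5,623.40
Ending inventory: 263 @ $22.95 + 80 @ $21.70 + 183 @ $20.95 + 311 @ $19.10 + 146 @ $20.15 = $20,487.70
Check: goods available $26,111.10 = COGS $5,623.40 + ending $20,487.70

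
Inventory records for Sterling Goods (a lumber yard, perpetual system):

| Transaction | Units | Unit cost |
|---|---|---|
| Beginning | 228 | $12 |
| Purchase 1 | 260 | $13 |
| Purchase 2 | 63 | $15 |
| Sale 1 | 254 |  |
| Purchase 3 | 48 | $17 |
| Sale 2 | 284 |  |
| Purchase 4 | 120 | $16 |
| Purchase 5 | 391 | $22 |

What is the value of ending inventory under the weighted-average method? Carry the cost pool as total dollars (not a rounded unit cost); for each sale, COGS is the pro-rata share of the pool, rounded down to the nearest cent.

Ending inventory = $11,339.23

After Beginning: 228 on hand, pool $2,736.00 (≈ $12.0000 each)
After Purchase 1: 488 on hand, pool $6,116.00 (≈ $12.5328 each)
After Purchase 2: 551 on hand, pool $7,061.00 (≈ $12.8149 each)
Sale 1, sell 254: 254/551 × $7,061.00 → $3,254.98
After Purchase 3: 345 on hand, pool $4,622.02 (≈ $13.3972 each)
Sale 2, sell 284: 284/345 × $4,622.02 → $3,804.79
After Purchase 4: 181 on hand, pool $2,737.23 (≈ $15.1228 each)
After Purchase 5: 572 on hand, pool $11,339.23 (≈ $19.8238 each)
Total COGS = $3,254.98 + $3,804.79 = $7,059.77
Ending inventory (cost pool remaining) = $11,339.23
Check: goods available $18,399.00 = COGS $7,059.77 + ending $11,339.23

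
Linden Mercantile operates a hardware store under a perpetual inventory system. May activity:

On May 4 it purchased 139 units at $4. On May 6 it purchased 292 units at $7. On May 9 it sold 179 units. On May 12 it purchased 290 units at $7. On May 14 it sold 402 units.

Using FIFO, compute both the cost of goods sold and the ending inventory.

May 9, 179 sold [FIFO — oldest first]: 139 @ $4 + 40 @ $7 = $836
May 14, 402 sold [FIFO — oldest first]: 252 @ $7 + 150 @ $7 = $2,814
Total COGS = $836 + $2,814 = $3,650
Ending inventory: 140 @ $7 = $980

COGS = $3,650; ending inventory = $980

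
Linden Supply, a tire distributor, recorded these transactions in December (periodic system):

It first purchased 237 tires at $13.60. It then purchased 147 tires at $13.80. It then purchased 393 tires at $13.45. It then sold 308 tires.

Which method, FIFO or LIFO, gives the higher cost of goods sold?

FIFO

FIFO COGS: 237 @ $13.60 + 71 @ $13.80 = $4,203.00
LIFO COGS: 308 @ $13.45 = $4,142.60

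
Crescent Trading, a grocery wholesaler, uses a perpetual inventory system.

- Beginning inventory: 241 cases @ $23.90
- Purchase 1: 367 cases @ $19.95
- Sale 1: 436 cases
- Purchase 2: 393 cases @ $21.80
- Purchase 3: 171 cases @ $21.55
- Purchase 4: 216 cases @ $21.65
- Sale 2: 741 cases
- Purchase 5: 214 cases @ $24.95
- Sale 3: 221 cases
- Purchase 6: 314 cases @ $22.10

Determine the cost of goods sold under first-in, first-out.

Sale 1 (436) [FIFO — oldest first]: 241 @ $23.90 + 195 @ $19.95 = $9,650.15
Sale 2 (741) [FIFO — oldest first]: 172 @ $19.95 + 393 @ $21.80 + 171 @ $21.55 + 5 @ $21.65 = $15,792.10
Sale 3 (221) [FIFO — oldest first]: 211 @ $21.65 + 10 @ $24.95 = $4,817.65
Total COGS = $9,650.15 + $15,792.10 + $4,817.65 = $30,259.90
Ending inventory: 204 @ $24.95 + 314 @ $22.10 = $12,029.20

COGS = $30,259.90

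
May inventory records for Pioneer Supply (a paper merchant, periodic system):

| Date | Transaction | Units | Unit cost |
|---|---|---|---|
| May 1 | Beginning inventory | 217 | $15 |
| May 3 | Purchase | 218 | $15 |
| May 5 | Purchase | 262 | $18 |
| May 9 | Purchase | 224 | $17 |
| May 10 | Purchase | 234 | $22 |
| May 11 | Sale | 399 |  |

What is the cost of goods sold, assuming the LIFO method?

May 11, 399 sold [LIFO — newest first]: 234 @ $22 + 165 @ $17 = $7,953
Ending inventory: 217 @ $15 + 218 @ $15 + 262 @ $18 + 59 @ $17 = $12,244
Check: goods available $20,197 = COGS $7,953 + ending $12,244

COGS = $7,953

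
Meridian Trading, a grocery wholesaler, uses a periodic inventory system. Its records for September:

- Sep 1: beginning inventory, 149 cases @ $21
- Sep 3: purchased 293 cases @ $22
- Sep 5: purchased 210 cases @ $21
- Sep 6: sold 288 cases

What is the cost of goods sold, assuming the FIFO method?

Sep 6, 288 sold [FIFO — oldest first]: 149 @ $21 + 139 @ $22 = $6,187
Ending inventory: 154 @ $22 + 210 @ $21 = $7,798

COGS = $6,187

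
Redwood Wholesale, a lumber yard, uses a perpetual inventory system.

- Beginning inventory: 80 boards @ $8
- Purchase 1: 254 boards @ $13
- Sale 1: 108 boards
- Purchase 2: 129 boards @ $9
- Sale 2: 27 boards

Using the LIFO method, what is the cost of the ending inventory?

Ending inventory = $3,456

Sale 1 (108) [LIFO — newest first]: 108 @ $13 = $1,404
Sale 2 (27) [LIFO — newest first]: 27 @ $9 = $243
Total COGS = $1,404 + $243 = $1,647
Ending inventory: 80 @ $8 + 146 @ $13 + 102 @ $9 = $3,456
Check: goods available $5,103 = COGS $1,647 + ending $3,456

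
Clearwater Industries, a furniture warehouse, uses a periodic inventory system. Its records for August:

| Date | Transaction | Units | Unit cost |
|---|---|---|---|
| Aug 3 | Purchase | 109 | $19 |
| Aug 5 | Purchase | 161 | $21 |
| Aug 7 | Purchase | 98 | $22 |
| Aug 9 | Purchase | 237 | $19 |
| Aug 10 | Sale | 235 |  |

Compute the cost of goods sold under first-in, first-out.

Aug 10, 235 sold [FIFO — oldest first]: 109 @ $19 + 126 @ $21 = $4,717
Ending inventory: 35 @ $21 + 98 @ $22 + 237 @ $19 = $7,394

COGS = $4,717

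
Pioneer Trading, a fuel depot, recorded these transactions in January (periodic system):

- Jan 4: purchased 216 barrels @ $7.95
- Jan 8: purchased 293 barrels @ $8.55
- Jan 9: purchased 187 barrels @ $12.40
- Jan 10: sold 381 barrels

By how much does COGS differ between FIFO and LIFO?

$849.55

FIFO COGS: 216 @ $7.95 + 165 @ $8.55 = $3,127.95
LIFO COGS: 187 @ $12.40 + 194 @ $8.55 = $3,977.50
Difference = |$3,127.95 − $3,977.50| = $849.55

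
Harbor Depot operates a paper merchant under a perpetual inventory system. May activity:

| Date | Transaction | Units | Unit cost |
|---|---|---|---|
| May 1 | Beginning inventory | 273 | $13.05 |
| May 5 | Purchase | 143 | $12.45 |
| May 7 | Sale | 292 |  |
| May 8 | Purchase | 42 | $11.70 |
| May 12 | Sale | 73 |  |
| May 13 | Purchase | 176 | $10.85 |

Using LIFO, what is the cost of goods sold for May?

May 7, 292 sold [LIFO — newest first]: 143 @ $12.45 + 149 @ $13.05 = $3,724.80
May 12, 73 sold [LIFO — newest first]: 42 @ $11.70 + 31 @ $13.05 = $895.95
Total COGS = $3,724.80 + $895.95 = $4,620.75
Ending inventory: 93 @ $13.05 + 176 @ $10.85 = $3,123.25

COGS = $4,620.75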